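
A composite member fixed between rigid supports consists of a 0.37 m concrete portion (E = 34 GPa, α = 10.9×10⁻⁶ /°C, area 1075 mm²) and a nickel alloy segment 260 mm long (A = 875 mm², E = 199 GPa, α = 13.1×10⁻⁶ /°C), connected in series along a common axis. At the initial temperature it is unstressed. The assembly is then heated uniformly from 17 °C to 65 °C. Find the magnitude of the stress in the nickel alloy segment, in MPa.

Free thermal expansion of the whole bar: Σ αᵢΔT Lᵢ = 10.9×10⁻⁶×48×370 + 13.1×10⁻⁶×48×260 = 0.3571 mm.
The walls prevent any net length change, so an axial force P (same in every segment) develops. Compatibility: P · Σ Lᵢ/(AᵢEᵢ) = δ_free.
The series flexibility is Σ Lᵢ/(AᵢEᵢ) = 370/(1075×34×10³) + 260/(875×199×10³) = 1.162×10⁻⁵ mm/N.
Hence P = δ_free / Σ(L/AE) = 0.3571/1.162×10⁻⁵ = 30.74 kN (compressive).
σ_{nickel alloy} = P / A = 30740 / 875 = 35.13 MPa.

σ ≈ 35.1 MPa (compressive)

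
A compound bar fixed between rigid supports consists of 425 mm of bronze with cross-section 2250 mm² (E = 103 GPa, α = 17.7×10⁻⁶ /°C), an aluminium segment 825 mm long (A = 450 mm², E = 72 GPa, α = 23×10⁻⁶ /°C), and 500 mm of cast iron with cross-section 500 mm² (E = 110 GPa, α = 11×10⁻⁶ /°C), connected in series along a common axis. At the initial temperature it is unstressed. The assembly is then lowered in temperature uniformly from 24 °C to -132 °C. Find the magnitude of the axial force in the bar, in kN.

P ≈ 137 kN (tensile)

Free thermal contraction of the whole bar: Σ αᵢΔT Lᵢ = 17.7×10⁻⁶×156×425 + 23×10⁻⁶×156×825 + 11×10⁻⁶×156×500 = 4.992 mm.
The rigid supports impose zero overall length change; the single axial force P common to all segments must satisfy P Σ Lᵢ/(AᵢEᵢ) = δ_free.
The series flexibility is Σ Lᵢ/(AᵢEᵢ) = 425/(2250×103×10³) + 825/(450×72×10³) + 500/(500×110×10³) = 3.639×10⁻⁵ mm/N.
So P = 4.992 / 3.639×10⁻⁵ = 137.2 kN, tensile.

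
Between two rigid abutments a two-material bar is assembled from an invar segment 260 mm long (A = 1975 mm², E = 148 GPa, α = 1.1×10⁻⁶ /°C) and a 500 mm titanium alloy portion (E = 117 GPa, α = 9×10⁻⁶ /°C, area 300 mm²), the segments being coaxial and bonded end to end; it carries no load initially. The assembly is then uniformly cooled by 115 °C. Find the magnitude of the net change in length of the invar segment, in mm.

|ΔL| ≈ 0.000542 mm

With the walls removed the bar would change length by δ_free = Σ αᵢΔT Lᵢ = 1.1×10⁻⁶×115×260 + 9×10⁻⁶×115×500 = 0.5504 mm.
Since the ends are fixed, an axial force P builds up, equal in every segment, with P · Σ Lᵢ/(AᵢEᵢ) = δ_free.
Σ Lᵢ/(AᵢEᵢ) = 260/(1975×148×10³) + 500/(300×117×10³) = 1.513×10⁻⁵ mm/N.
So P = 0.5504 / 1.513×10⁻⁵ = 36.37 kN, tensile.
For the invar segment, free thermal change = 1.1×10⁻⁶×115×260 = 0.03289 mm and elastic change from P = 36370×260/(1975×148×10³) = 0.03235 mm; these oppose, so the net change is 0.000542 mm (segment shortens).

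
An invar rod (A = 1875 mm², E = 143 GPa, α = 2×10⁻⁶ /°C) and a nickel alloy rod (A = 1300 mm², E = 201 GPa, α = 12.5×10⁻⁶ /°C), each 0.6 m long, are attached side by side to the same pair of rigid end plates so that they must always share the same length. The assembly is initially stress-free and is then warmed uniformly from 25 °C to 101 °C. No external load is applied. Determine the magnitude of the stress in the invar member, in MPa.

Equilibrium of a rigid end plate with no external load gives equal and opposite internal forces ±P in the two members. Since α_{nickel alloy} > α_{invar}, heating drives the nickel alloy into compression and the invar into tension.
Setting the final lengths equal and cancelling L: (α₁ − α₂)ΔT = P/(A₁E₁) + P/(A₂E₂).
|α₁ − α₂|·ΔT = 10.5×10⁻⁶ × 76 = 0.000798.
1/(A₁E₁) + 1/(A₂E₂) = 1/(1875×143×10³) + 1/(1300×201×10³) = 7.557×10⁻⁹ N⁻¹.
P = 0.000798 / 7.557×10⁻⁹ = 105600 N = 105.6 kN.
σ_{invar} = P/A₁ = 105600/1875 = 56.32 MPa, tensile.

σ ≈ 56.3 MPa (tensile)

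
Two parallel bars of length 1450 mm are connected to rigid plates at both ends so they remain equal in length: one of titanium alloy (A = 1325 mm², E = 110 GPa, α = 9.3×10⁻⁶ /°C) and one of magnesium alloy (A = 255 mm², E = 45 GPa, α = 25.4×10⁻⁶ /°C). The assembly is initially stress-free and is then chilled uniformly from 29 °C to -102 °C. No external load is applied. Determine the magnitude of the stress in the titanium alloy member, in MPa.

σ ≈ 16.9 MPa (compressive)

The magnesium alloy has the larger α, so on cooling it would change length more than the titanium alloy if both were free. The rigid plates force a common final length, so the magnesium alloy is put into tension and the titanium alloy into compression, with equal and opposite forces P (no external load).
Setting the final lengths equal and cancelling L: (α₁ − α₂)ΔT = P/(A₁E₁) + P/(A₂E₂).
|α₁ − α₂|·ΔT = 16.1×10⁻⁶ × 131 = 0.002109.
1/(A₁E₁) + 1/(A₂E₂) = 1/(1325×110×10³) + 1/(255×45×10³) = 9.401×10⁻⁸ N⁻¹.
So P = 0.002109 / 9.401×10⁻⁸ = 22.44 kN.
σ_{titanium alloy} = P/A₁ = 22440/1325 = 16.93 MPa, compressive.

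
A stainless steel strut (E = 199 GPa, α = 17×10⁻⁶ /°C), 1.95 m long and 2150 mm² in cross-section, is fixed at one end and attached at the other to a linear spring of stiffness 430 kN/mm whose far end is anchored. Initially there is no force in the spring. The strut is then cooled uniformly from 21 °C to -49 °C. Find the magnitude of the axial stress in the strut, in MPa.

σ ≈ 157 MPa (tensile)

Free thermal contraction: δ_free = αΔT L = 17×10⁻⁶ × 70 × 1950 = 2.321 mm.
Let P be the tensile force in the spring. The strut extends elastically by PL/(AE) and the spring stretches by P/k; together these equal δ_free.
So P = δ_free / [L/(AE) + 1/k] = 2.321 / [ 1950/(2150×199×10³) + 1/(430×10³) ].
P = 2.321 / 6.883×10⁻⁶ = 337100 N.
σ = P/A = 337100/2150 = 156.8 MPa.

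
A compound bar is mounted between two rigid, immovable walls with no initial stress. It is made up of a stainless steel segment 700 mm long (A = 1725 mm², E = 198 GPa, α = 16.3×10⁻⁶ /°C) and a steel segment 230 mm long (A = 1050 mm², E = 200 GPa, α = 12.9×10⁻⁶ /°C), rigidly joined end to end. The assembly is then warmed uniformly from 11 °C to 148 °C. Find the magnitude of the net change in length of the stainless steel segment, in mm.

|ΔL| ≈ 0.28 mm

With the walls removed the bar would change length by δ_free = Σ αᵢΔT Lᵢ = 16.3×10⁻⁶×137×700 + 12.9×10⁻⁶×137×230 = 1.97 mm.
The walls prevent any net length change, so an axial force P (same in every segment) develops. Compatibility: P · Σ Lᵢ/(AᵢEᵢ) = δ_free.
The series flexibility is Σ Lᵢ/(AᵢEᵢ) = 700/(1725×198×10³) + 230/(1050×200×10³) = 3.145×10⁻⁶ mm/N.
Hence P = δ_free / Σ(L/AE) = 1.97/3.145×10⁻⁶ = 626.3 kN (compressive).
For the stainless steel segment, free thermal change = 16.3×10⁻⁶×137×700 = 1.563 mm and elastic change from P = 626300×700/(1725×198×10³) = 1.284 mm; these oppose, so the net change is 0.28 mm (segment lengthens).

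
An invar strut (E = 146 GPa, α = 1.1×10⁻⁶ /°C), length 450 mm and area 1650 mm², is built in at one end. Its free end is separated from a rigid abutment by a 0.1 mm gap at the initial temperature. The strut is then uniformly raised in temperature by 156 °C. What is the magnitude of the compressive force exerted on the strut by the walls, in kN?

P ≈ 0 kN

If the wall were absent the strut would grow by αΔT L = 1.1×10⁻⁶ × 156 × 450 = 0.07722 mm.
This is smaller than the 0.1 mm clearance, so the strut expands freely without reaching the stop — the stress is zero.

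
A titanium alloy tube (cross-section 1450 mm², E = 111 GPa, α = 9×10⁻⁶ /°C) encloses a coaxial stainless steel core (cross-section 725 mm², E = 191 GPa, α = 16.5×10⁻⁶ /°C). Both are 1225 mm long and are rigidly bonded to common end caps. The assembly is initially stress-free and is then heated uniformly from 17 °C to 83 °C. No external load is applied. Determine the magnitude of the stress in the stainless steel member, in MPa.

Equilibrium of a rigid end plate with no external load gives equal and opposite internal forces ±P in the two members. Since α_{stainless steel} > α_{titanium alloy}, heating drives the stainless steel into compression and the titanium alloy into tension.
Compatibility of the two members (thermal + elastic change equal): (α₁ − α₂)ΔT = P·[1/(A₁E₁) + 1/(A₂E₂)].
|α₁ − α₂|·ΔT = 7.5×10⁻⁶ × 66 = 0.000495.
1/(A₁E₁) + 1/(A₂E₂) = 1/(1450×111×10³) + 1/(725×191×10³) = 1.343×10⁻⁸ N⁻¹.
So P = 0.000495 / 1.343×10⁻⁸ = 36.85 kN.
σ_{stainless steel} = P/A₂ = 36850/725 = 50.82 MPa, compressive.

σ ≈ 50.8 MPa (compressive)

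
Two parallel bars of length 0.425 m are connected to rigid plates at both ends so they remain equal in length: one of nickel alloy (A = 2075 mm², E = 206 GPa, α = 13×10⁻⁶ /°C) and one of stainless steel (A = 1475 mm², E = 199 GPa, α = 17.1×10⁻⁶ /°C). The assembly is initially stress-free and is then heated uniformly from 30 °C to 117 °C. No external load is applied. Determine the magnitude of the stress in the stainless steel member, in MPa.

The stainless steel has the larger α, so on heating it would change length more than the nickel alloy if both were free. The rigid plates force a common final length, so the stainless steel is put into compression and the nickel alloy into tension, with equal and opposite forces P (no external load).
Compatibility of the two members (thermal + elastic change equal): (α₁ − α₂)ΔT = P·[1/(A₁E₁) + 1/(A₂E₂)].
|α₁ − α₂|·ΔT = 4.1×10⁻⁶ × 87 = 0.0003567.
1/(A₁E₁) + 1/(A₂E₂) = 1/(2075×206×10³) + 1/(1475×199×10³) = 5.746×10⁻⁹ N⁻¹.
So P = 0.0003567 / 5.746×10⁻⁹ = 62.07 kN.
σ_{stainless steel} = P/A₂ = 62070/1475 = 42.08 MPa, compressive.

σ ≈ 42.1 MPa (compressive)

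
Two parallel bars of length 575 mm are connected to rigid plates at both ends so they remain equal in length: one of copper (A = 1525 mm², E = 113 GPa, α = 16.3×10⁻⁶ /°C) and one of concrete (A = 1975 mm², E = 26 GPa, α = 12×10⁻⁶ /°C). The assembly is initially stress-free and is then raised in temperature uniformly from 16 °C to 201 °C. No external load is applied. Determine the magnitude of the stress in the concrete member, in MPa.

Both members must finish at the same length. With the larger α, the copper tends to over-expand; the plates restrain it, putting the copper in compression and the concrete in tension. With no external load the two internal forces are equal and opposite, magnitude P.
Setting the final lengths equal and cancelling L: (α₁ − α₂)ΔT = P/(A₁E₁) + P/(A₂E₂).
|α₁ − α₂|·ΔT = 4.3×10⁻⁶ × 185 = 0.0007955.
1/(A₁E₁) + 1/(A₂E₂) = 1/(1525×113×10³) + 1/(1975×26×10³) = 2.528×10⁻⁸ N⁻¹.
P = 0.0007955 / 2.528×10⁻⁸ = 31470 N = 31.47 kN.
σ_{concrete} = P/A₂ = 31470/1975 = 15.93 MPa, tensile.

σ ≈ 15.9 MPa (tensile)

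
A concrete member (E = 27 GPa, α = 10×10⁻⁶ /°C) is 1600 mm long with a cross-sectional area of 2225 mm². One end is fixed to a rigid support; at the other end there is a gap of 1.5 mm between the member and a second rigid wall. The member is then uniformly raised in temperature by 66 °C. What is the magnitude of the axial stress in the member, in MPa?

σ ≈ 0 MPa

Free thermal elongation = αΔT L = 10×10⁻⁶ × 66 × 1600 = 1.056 mm.
Since δ_free = 1.06 mm is less than the 1.5 mm gap, the member never touches the wall. No axial force develops.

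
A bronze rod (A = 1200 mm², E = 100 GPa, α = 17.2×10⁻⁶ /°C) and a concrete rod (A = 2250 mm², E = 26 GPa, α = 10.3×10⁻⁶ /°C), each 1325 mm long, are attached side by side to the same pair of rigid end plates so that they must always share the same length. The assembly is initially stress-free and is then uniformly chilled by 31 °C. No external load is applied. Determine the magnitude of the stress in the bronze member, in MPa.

Equilibrium of a rigid end plate with no external load gives equal and opposite internal forces ±P in the two members. Since α_{bronze} > α_{concrete}, cooling drives the bronze into tension and the concrete into compression.
Setting the final lengths equal and cancelling L: (α₁ − α₂)ΔT = P/(A₁E₁) + P/(A₂E₂).
|α₁ − α₂|·ΔT = 6.9×10⁻⁶ × 31 = 0.0002139.
1/(A₁E₁) + 1/(A₂E₂) = 1/(1200×100×10³) + 1/(2250×26×10³) = 2.543×10⁻⁸ N⁻¹.
P = 0.0002139 / 2.543×10⁻⁸ = 8412 N = 8.412 kN.
σ_{bronze} = P/A₁ = 8412/1200 = 7.01 MPa, tensile.

σ ≈ 7.01 MPa (tensile)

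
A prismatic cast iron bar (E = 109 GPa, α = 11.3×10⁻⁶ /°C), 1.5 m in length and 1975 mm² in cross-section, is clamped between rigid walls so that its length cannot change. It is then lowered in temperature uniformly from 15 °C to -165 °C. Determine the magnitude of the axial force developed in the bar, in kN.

The ends cannot move, so σ = EαΔT = 109×10³ × 11.3×10⁻⁶ × 180 = 221.7 MPa.
Then P = σA = 221.7 × 1975 mm² = 437.9 kN, tensile.

P ≈ 438 kN (tensile)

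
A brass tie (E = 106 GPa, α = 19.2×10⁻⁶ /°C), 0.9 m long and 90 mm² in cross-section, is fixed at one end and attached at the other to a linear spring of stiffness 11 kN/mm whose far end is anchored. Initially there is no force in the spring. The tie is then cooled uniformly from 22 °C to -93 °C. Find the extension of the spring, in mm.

δ ≈ 0.975 mm

Free thermal contraction: δ_free = αΔT L = 19.2×10⁻⁶ × 115 × 900 = 1.987 mm.
With a force P in the spring, the elastic change of the tie is PL/(AE) and that of the spring is P/k; compatibility requires their sum to equal δ_free.
P [ L/(AE) + 1/k ] = δ_free → P [ 900/(90×106×10³) + 1/(11×10³) ] = 1.987.
P = 1.987 / 0.0001852 = 10730 N.
Spring extension = P/k = 10730/(11×10³) = 0.9752 mm.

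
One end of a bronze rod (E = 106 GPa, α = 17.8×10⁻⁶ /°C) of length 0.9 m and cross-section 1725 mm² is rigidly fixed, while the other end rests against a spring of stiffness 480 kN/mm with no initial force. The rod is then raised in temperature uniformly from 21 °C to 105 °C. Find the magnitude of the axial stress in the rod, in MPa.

If the spring were absent the rod would lengthen by αΔT L = 17.8×10⁻⁶ × 84 × 900 = 1.346 mm.
Let P be the compressive force at the spring. The rod shortens elastically by PL/(AE) and the spring compresses by P/k; together these equal δ_free.
So P = δ_free / [L/(AE) + 1/k] = 1.346 / [ 900/(1725×106×10³) + 1/(480×10³) ].
P = 1.346 / 7.005×10⁻⁶ = 192100 N.
σ = P/A = 192100/1725 = 111.4 MPa.

σ ≈ 111 MPa (compressive)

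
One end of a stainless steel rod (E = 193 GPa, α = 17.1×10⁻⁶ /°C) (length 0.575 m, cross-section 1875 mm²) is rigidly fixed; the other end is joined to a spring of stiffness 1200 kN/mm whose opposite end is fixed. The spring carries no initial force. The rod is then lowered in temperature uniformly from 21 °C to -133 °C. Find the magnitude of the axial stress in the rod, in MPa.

The unrestrained thermal change is αΔT L = 17.1×10⁻⁶ × 154 × 575 = 1.514 mm.
With a force P in the spring, the elastic change of the rod is PL/(AE) and that of the spring is P/k; compatibility requires their sum to equal δ_free.
So P = δ_free / [L/(AE) + 1/k] = 1.514 / [ 575/(1875×193×10³) + 1/(1200×10³) ].
P = 1.514 / 2.422×10⁻⁶ = 625100 N.
σ = P/A = 625100/1875 = 333.4 MPa.

σ ≈ 333 MPa (tensile)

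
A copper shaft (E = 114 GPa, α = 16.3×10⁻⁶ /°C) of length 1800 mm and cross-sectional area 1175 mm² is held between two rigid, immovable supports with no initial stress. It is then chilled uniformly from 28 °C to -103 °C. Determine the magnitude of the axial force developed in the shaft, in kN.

Full restraint means ε = 0, so the stress is σ = EαΔT = 114×10³ × 16.3×10⁻⁶ × 131 = 243.4 MPa.
P = AEαΔT = 1175 × 114×10³ × 16.3×10⁻⁶ × 131 = 286 kN (tensile).

P ≈ 286 kN (tensile)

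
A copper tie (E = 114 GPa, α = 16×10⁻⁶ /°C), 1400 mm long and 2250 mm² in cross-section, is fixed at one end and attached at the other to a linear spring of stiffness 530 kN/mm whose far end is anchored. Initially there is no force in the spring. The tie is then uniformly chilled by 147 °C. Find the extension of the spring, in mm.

If the spring were absent the tie would shorten by αΔT L = 16×10⁻⁶ × 147 × 1400 = 3.293 mm.
Let P be the tensile force in the spring. The tie extends elastically by PL/(AE) and the spring stretches by P/k; together these equal δ_free.
So P = δ_free / [L/(AE) + 1/k] = 3.293 / [ 1400/(2250×114×10³) + 1/(530×10³) ].
P = 3.293 / 7.345×10⁻⁶ = 448300 N.
Spring extension = P/k = 448300/(530×10³) = 0.8459 mm.

δ ≈ 0.846 mm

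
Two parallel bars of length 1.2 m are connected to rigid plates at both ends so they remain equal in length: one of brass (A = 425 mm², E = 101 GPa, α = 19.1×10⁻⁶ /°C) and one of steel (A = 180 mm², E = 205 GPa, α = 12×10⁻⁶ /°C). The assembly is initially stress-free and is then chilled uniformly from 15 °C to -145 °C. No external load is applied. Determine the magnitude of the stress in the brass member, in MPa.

The brass has the larger α, so on cooling it would change length more than the steel if both were free. The rigid plates force a common final length, so the brass is put into tension and the steel into compression, with equal and opposite forces P (no external load).
Setting the final lengths equal and cancelling L: (α₁ − α₂)ΔT = P/(A₁E₁) + P/(A₂E₂).
|α₁ − α₂|·ΔT = 7.1×10⁻⁶ × 160 = 0.001136.
1/(A₁E₁) + 1/(A₂E₂) = 1/(425×101×10³) + 1/(180×205×10³) = 5.04×10⁻⁸ N⁻¹.
So P = 0.001136 / 5.04×10⁻⁸ = 22.54 kN.
σ_{brass} = P/A₁ = 22540/425 = 53.04 MPa, tensile.

σ ≈ 53 MPa (tensile)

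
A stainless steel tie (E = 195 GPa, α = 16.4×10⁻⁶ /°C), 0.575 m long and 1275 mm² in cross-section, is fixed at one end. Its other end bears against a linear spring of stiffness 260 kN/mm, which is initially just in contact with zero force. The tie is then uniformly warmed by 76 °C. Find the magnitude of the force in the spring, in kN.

P ≈ 116 kN

The unrestrained thermal change is αΔT L = 16.4×10⁻⁶ × 76 × 575 = 0.7167 mm.
With a force P in the spring, the elastic change of the tie is PL/(AE) and that of the spring is P/k; compatibility requires their sum to equal δ_free.
P [ L/(AE) + 1/k ] = δ_free → P [ 575/(1275×195×10³) + 1/(260×10³) ] = 0.7167.
P = 0.7167 / 6.159×10⁻⁶ = 116400 N.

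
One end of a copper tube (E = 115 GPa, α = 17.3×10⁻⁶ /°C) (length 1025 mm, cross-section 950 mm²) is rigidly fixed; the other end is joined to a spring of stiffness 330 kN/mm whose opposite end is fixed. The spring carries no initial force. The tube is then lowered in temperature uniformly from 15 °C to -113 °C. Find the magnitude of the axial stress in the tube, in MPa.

The unrestrained thermal change is αΔT L = 17.3×10⁻⁶ × 128 × 1025 = 2.27 mm.
With a force P in the spring, the elastic change of the tube is PL/(AE) and that of the spring is P/k; compatibility requires their sum to equal δ_free.
P [ L/(AE) + 1/k ] = δ_free → P [ 1025/(950×115×10³) + 1/(330×10³) ] = 2.27.
P = 2.27 / 1.241×10⁻⁵ = 182900 N.
σ = P/A = 182900/950 = 192.5 MPa.

σ ≈ 192 MPa (tensile)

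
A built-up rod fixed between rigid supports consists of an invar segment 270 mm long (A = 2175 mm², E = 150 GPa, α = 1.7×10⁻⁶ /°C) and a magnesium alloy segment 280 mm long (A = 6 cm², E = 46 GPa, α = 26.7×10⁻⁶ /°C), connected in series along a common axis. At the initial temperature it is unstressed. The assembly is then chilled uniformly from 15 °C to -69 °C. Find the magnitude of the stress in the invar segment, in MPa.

σ ≈ 27.9 MPa (tensile)

With the walls removed the bar would change length by δ_free = Σ αᵢΔT Lᵢ = 1.7×10⁻⁶×84×270 + 26.7×10⁻⁶×84×280 = 0.6665 mm.
Since the ends are fixed, an axial force P builds up, equal in every segment, with P · Σ Lᵢ/(AᵢEᵢ) = δ_free.
The series flexibility is Σ Lᵢ/(AᵢEᵢ) = 270/(2175×150×10³) + 280/(600×46×10³) = 1.097×10⁻⁵ mm/N.
So P = 0.6665 / 1.097×10⁻⁵ = 60.75 kN, tensile.
σ_{invar} = P / A = 60750 / 2175 = 27.93 MPa.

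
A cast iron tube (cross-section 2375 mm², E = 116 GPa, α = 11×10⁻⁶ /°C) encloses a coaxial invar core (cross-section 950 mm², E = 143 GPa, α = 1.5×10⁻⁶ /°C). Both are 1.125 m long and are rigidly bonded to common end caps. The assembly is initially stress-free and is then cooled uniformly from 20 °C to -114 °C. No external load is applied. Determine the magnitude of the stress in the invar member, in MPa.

Both members must finish at the same length. With the larger α, the cast iron tends to over-contract; the plates restrain it, putting the cast iron in tension and the invar in compression. With no external load the two internal forces are equal and opposite, magnitude P.
Equating the net (thermal + elastic) strains gives |α₁ − α₂|·ΔT = P·[1/(A₁E₁) + 1/(A₂E₂)].
|α₁ − α₂|·ΔT = 9.5×10⁻⁶ × 134 = 0.001273.
1/(A₁E₁) + 1/(A₂E₂) = 1/(2375×116×10³) + 1/(950×143×10³) = 1.099×10⁻⁸ N⁻¹.
P = 0.001273 / 1.099×10⁻⁸ = 115800 N = 115.8 kN.
σ_{invar} = P/A₂ = 115800/950 = 121.9 MPa, compressive.

σ ≈ 122 MPa (compressive)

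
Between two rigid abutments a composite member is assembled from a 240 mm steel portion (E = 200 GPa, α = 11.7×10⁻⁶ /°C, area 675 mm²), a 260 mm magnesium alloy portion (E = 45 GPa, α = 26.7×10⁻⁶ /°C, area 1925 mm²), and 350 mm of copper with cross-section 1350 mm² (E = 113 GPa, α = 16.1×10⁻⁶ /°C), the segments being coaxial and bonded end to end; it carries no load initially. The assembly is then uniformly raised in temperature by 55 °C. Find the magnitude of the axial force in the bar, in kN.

Free thermal expansion of the whole bar: Σ αᵢΔT Lᵢ = 11.7×10⁻⁶×55×240 + 26.7×10⁻⁶×55×260 + 16.1×10⁻⁶×55×350 = 0.8462 mm.
Since the ends are fixed, an axial force P builds up, equal in every segment, with P · Σ Lᵢ/(AᵢEᵢ) = δ_free.
Σ Lᵢ/(AᵢEᵢ) = 240/(675×200×10³) + 260/(1925×45×10³) + 350/(1350×113×10³) = 7.074×10⁻⁶ mm/N.
P = 0.8462 / 7.074×10⁻⁶ = 119600 N = 119.6 kN, compressive.

P ≈ 120 kN (compressive)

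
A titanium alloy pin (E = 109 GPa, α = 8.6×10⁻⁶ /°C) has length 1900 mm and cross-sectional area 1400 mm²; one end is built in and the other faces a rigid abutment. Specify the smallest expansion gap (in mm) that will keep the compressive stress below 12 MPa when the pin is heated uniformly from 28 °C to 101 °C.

With no wall the pin would lengthen by αΔT L = 8.6×10⁻⁶ × 73 × 1900 = 1.193 mm.
At the allowable stress the elastic shortening the wall may impose is σL/E = 12 × 1900 / (109×10³) = 0.2092 mm.
The gap must absorb the remainder: g_min = 1.193 − 0.2092 = 0.9836 mm.

g ≈ 0.984 mm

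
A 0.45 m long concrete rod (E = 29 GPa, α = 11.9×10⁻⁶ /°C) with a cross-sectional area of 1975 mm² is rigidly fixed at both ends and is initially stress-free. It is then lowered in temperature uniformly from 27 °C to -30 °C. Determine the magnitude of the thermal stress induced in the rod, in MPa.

The supports are rigid, so the total axial strain is zero. The restrained thermal strain is ε = αΔT = 11.9×10⁻⁶ × 57 = 678.3×10⁻⁶.
σ = EαΔT = 29×10³ × 11.9×10⁻⁶ × 57 = 19.67 MPa (tensile; the rod is trying to contract).

σ ≈ 19.7 MPa (tensile)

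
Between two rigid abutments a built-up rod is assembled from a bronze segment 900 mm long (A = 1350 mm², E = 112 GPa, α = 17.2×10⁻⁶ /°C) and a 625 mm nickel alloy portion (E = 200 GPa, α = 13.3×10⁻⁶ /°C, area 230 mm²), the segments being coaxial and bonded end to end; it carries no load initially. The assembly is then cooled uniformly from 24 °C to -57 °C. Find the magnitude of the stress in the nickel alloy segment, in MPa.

With the walls removed the bar would change length by δ_free = Σ αᵢΔT Lᵢ = 17.2×10⁻⁶×81×900 + 13.3×10⁻⁶×81×625 = 1.927 mm.
The rigid supports impose zero overall length change; the single axial force P common to all segments must satisfy P Σ Lᵢ/(AᵢEᵢ) = δ_free.
Σ Lᵢ/(AᵢEᵢ) = 900/(1350×112×10³) + 625/(230×200×10³) = 1.954×10⁻⁵ mm/N.
Hence P = δ_free / Σ(L/AE) = 1.927/1.954×10⁻⁵ = 98.63 kN (tensile).
σ_{nickel alloy} = P / A = 98630 / 230 = 428.8 MPa.

σ ≈ 429 MPa (tensile)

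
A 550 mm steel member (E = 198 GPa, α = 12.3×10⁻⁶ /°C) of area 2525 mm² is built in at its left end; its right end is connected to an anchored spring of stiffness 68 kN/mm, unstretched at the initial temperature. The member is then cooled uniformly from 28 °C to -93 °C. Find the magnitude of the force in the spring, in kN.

Free thermal contraction: δ_free = αΔT L = 12.3×10⁻⁶ × 121 × 550 = 0.8186 mm.
With a force P in the spring, the elastic change of the member is PL/(AE) and that of the spring is P/k; compatibility requires their sum to equal δ_free.
So P = δ_free / [L/(AE) + 1/k] = 0.8186 / [ 550/(2525×198×10³) + 1/(68×10³) ].
P = 0.8186 / 1.581×10⁻⁵ = 51790 N.

P ≈ 51.8 kN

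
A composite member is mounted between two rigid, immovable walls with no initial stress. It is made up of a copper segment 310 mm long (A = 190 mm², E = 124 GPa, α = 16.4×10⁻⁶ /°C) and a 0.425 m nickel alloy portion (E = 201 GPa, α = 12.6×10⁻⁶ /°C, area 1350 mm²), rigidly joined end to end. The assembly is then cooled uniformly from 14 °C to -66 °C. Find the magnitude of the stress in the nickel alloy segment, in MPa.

With the walls removed the bar would change length by δ_free = Σ αᵢΔT Lᵢ = 16.4×10⁻⁶×80×310 + 12.6×10⁻⁶×80×425 = 0.8351 mm.
Since the ends are fixed, an axial force P builds up, equal in every segment, with P · Σ Lᵢ/(AᵢEᵢ) = δ_free.
Σ Lᵢ/(AᵢEᵢ) = 310/(190×124×10³) + 425/(1350×201×10³) = 1.472×10⁻⁵ mm/N.
Hence P = δ_free / Σ(L/AE) = 0.8351/1.472×10⁻⁵ = 56.72 kN (tensile).
σ_{nickel alloy} = P / A = 56720 / 1350 = 42.01 MPa.

σ ≈ 42 MPa (tensile)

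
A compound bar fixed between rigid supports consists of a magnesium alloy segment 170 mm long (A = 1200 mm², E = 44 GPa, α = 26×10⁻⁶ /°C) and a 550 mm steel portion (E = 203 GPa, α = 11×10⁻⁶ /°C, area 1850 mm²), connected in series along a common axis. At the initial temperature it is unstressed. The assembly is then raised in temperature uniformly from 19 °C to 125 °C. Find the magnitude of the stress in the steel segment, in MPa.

σ ≈ 128 MPa (compressive)

Free thermal expansion of the whole bar: Σ αᵢΔT Lᵢ = 26×10⁻⁶×106×170 + 11×10⁻⁶×106×550 = 1.11 mm.
The walls prevent any net length change, so an axial force P (same in every segment) develops. Compatibility: P · Σ Lᵢ/(AᵢEᵢ) = δ_free.
The series flexibility is Σ Lᵢ/(AᵢEᵢ) = 170/(1200×44×10³) + 550/(1850×203×10³) = 4.684×10⁻⁶ mm/N.
So P = 1.11 / 4.684×10⁻⁶ = 236.9 kN, compressive.
σ_{steel} = P / A = 236900 / 1850 = 128.1 MPa.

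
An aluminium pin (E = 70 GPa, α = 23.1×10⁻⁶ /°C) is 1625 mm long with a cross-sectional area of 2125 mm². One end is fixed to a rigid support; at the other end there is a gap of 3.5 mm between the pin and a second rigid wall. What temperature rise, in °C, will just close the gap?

The gap closes when αΔT L = 3.5 mm, since the pin is still unstressed at that instant.
ΔT = 3.5 / (23.1×10⁻⁶ × 1625) = 93.24 °C.

ΔT ≈ 93.2 °C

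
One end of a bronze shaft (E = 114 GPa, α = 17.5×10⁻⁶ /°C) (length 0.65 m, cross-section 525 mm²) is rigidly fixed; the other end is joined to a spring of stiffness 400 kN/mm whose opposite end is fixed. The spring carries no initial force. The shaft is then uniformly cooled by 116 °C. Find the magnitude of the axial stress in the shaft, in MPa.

σ ≈ 188 MPa (tensile)

If the spring were absent the shaft would shorten by αΔT L = 17.5×10⁻⁶ × 116 × 650 = 1.319 mm.
Let P be the tensile force in the spring. The shaft extends elastically by PL/(AE) and the spring stretches by P/k; together these equal δ_free.
So P = δ_free / [L/(AE) + 1/k] = 1.319 / [ 650/(525×114×10³) + 1/(400×10³) ].
P = 1.319 / 1.336×10⁻⁵ = 98760 N.
σ = P/A = 98760/525 = 188.1 MPa.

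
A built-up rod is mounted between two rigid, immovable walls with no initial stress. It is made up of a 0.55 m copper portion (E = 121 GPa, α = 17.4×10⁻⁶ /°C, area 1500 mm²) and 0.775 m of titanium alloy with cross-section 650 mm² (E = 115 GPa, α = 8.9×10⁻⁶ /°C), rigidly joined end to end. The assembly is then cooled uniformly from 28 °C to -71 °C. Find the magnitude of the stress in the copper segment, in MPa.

With the walls removed the bar would change length by δ_free = Σ αᵢΔT Lᵢ = 17.4×10⁻⁶×99×550 + 8.9×10⁻⁶×99×775 = 1.63 mm.
The rigid supports impose zero overall length change; the single axial force P common to all segments must satisfy P Σ Lᵢ/(AᵢEᵢ) = δ_free.
Σ Lᵢ/(AᵢEᵢ) = 550/(1500×121×10³) + 775/(650×115×10³) = 1.34×10⁻⁵ mm/N.
Hence P = δ_free / Σ(L/AE) = 1.63/1.34×10⁻⁵ = 121.7 kN (tensile).
σ_{copper} = P / A = 121700 / 1500 = 81.12 MPa.

σ ≈ 81.1 MPa (tensile)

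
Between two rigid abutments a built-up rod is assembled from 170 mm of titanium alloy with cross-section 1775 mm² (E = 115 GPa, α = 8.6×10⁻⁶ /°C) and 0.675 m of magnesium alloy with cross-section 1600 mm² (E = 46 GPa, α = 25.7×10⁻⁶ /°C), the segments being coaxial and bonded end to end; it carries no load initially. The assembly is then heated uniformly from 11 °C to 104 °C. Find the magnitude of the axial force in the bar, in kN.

Free thermal expansion of the whole bar: Σ αᵢΔT Lᵢ = 8.6×10⁻⁶×93×170 + 25.7×10⁻⁶×93×675 = 1.749 mm.
The rigid supports impose zero overall length change; the single axial force P common to all segments must satisfy P Σ Lᵢ/(AᵢEᵢ) = δ_free.
The series flexibility is Σ Lᵢ/(AᵢEᵢ) = 170/(1775×115×10³) + 675/(1600×46×10³) = 1×10⁻⁵ mm/N.
Hence P = δ_free / Σ(L/AE) = 1.749/1×10⁻⁵ = 174.9 kN (compressive).

P ≈ 175 kN (compressive)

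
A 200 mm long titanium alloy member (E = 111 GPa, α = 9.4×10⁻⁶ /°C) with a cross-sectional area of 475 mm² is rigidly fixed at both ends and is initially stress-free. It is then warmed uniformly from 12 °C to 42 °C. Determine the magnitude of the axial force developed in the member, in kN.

The ends cannot move, so σ = EαΔT = 111×10³ × 9.4×10⁻⁶ × 30 = 31.3 MPa.
Axial force P = σA = 31.3 × 475 = 14870 N = 14.87 kN, compressive.

P ≈ 14.9 kN (compressive)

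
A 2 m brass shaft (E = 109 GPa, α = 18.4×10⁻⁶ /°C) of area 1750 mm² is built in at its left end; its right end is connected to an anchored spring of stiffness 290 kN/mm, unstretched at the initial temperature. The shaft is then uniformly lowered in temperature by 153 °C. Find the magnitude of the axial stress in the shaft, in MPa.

If the spring were absent the shaft would shorten by αΔT L = 18.4×10⁻⁶ × 153 × 2000 = 5.63 mm.
Let P be the tensile force in the spring. The shaft extends elastically by PL/(AE) and the spring stretches by P/k; together these equal δ_free.
P [ L/(AE) + 1/k ] = δ_free → P [ 2000/(1750×109×10³) + 1/(290×10³) ] = 5.63.
P = 5.63 / 1.393×10⁻⁵ = 404100 N.
σ = P/A = 404100/1750 = 230.9 MPa.

σ ≈ 231 MPa (tensile)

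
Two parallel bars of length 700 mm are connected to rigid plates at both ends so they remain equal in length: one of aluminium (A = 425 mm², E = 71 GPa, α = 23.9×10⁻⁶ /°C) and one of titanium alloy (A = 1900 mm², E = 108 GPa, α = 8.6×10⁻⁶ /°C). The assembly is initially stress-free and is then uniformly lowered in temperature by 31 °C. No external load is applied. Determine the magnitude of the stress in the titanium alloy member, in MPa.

The aluminium has the larger α, so on cooling it would change length more than the titanium alloy if both were free. The rigid plates force a common final length, so the aluminium is put into tension and the titanium alloy into compression, with equal and opposite forces P (no external load).
Setting the final lengths equal and cancelling L: (α₁ − α₂)ΔT = P/(A₁E₁) + P/(A₂E₂).
|α₁ − α₂|·ΔT = 15.3×10⁻⁶ × 31 = 0.0004743.
1/(A₁E₁) + 1/(A₂E₂) = 1/(425×71×10³) + 1/(1900×108×10³) = 3.801×10⁻⁸ N⁻¹.
So P = 0.0004743 / 3.801×10⁻⁸ = 12.48 kN.
σ_{titanium alloy} = P/A₂ = 12480/1900 = 6.567 MPa, compressive.

σ ≈ 6.57 MPa (compressive)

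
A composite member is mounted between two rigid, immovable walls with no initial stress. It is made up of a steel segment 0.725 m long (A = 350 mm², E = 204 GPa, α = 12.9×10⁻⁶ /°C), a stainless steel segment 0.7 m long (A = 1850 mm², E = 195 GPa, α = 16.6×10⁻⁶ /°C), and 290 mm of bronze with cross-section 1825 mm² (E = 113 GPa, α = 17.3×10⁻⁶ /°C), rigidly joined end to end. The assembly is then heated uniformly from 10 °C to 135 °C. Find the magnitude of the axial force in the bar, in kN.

P ≈ 241 kN (compressive)

With the walls removed the bar would change length by δ_free = Σ αᵢΔT Lᵢ = 12.9×10⁻⁶×125×725 + 16.6×10⁻⁶×125×700 + 17.3×10⁻⁶×125×290 = 3.249 mm.
Since the ends are fixed, an axial force P builds up, equal in every segment, with P · Σ Lᵢ/(AᵢEᵢ) = δ_free.
Σ Lᵢ/(AᵢEᵢ) = 725/(350×204×10³) + 700/(1850×195×10³) + 290/(1825×113×10³) = 1.35×10⁻⁵ mm/N.
So P = 3.249 / 1.35×10⁻⁵ = 240.6 kN, compressive.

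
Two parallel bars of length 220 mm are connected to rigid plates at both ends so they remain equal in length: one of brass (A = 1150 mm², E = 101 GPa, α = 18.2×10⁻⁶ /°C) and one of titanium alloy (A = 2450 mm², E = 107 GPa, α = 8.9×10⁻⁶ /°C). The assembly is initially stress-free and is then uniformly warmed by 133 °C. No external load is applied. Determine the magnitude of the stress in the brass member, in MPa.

Both members must finish at the same length. With the larger α, the brass tends to over-expand; the plates restrain it, putting the brass in compression and the titanium alloy in tension. With no external load the two internal forces are equal and opposite, magnitude P.
Compatibility of the two members (thermal + elastic change equal): (α₁ − α₂)ΔT = P·[1/(A₁E₁) + 1/(A₂E₂)].
|α₁ − α₂|·ΔT = 9.3×10⁻⁶ × 133 = 0.001237.
1/(A₁E₁) + 1/(A₂E₂) = 1/(1150×101×10³) + 1/(2450×107×10³) = 1.242×10⁻⁸ N⁻¹.
So P = 0.001237 / 1.242×10⁻⁸ = 99.56 kN.
σ_{brass} = P/A₁ = 99560/1150 = 86.57 MPa, compressive.

σ ≈ 86.6 MPa (compressive)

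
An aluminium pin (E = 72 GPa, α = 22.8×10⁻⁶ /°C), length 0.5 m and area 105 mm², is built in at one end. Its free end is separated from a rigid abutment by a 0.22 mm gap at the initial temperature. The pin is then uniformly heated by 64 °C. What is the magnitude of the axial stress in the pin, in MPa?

Unrestrained expansion: δ_free = αΔT L = 22.8×10⁻⁶ × 64 × 500 = 0.7296 mm.
After closing the 0.22 mm clearance, 0.7296 − 0.22 = 0.5096 mm of expansion remains to be suppressed by the wall.
Compatibility: PL/(AE) = 0.5096 mm, so σ = P/A = E × (0.5096/500) = 73.38 MPa.

σ ≈ 73.4 MPa (compressive)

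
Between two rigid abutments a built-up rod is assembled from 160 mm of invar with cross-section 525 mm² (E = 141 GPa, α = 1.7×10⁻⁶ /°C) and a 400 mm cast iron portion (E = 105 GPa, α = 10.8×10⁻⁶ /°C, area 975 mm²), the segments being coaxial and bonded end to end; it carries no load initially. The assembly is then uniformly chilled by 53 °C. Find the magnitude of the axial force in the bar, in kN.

If the supports were absent, the total length change would be Σ αᵢΔT Lᵢ = 1.7×10⁻⁶×53×160 + 10.8×10⁻⁶×53×400 = 0.2434 mm.
The rigid supports impose zero overall length change; the single axial force P common to all segments must satisfy P Σ Lᵢ/(AᵢEᵢ) = δ_free.
Σ Lᵢ/(AᵢEᵢ) = 160/(525×141×10³) + 400/(975×105×10³) = 6.069×10⁻⁶ mm/N.
So P = 0.2434 / 6.069×10⁻⁶ = 40.1 kN, tensile.

P ≈ 40.1 kN (tensile)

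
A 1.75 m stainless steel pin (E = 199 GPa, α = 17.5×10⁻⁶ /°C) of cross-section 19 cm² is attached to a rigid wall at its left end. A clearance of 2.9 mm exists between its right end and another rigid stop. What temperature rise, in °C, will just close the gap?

The gap closes when αΔT L = 2.9 mm, since the pin is still unstressed at that instant.
ΔT = 2.9 / (17.5×10⁻⁶ × 1750) = 94.69 °C.

ΔT ≈ 94.7 °C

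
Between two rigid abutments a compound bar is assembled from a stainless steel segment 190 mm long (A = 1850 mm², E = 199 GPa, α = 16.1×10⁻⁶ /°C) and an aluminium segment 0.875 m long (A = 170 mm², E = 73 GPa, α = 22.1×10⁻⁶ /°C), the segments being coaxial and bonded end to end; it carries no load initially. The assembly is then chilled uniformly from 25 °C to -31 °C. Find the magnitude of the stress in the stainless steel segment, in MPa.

With the walls removed the bar would change length by δ_free = Σ αᵢΔT Lᵢ = 16.1×10⁻⁶×56×190 + 22.1×10⁻⁶×56×875 = 1.254 mm.
Since the ends are fixed, an axial force P builds up, equal in every segment, with P · Σ Lᵢ/(AᵢEᵢ) = δ_free.
The series flexibility is Σ Lᵢ/(AᵢEᵢ) = 190/(1850×199×10³) + 875/(170×73×10³) = 7.102×10⁻⁵ mm/N.
Hence P = δ_free / Σ(L/AE) = 1.254/7.102×10⁻⁵ = 17.66 kN (tensile).
σ_{stainless steel} = P / A = 17660 / 1850 = 9.545 MPa.

σ ≈ 9.55 MPa (tensile)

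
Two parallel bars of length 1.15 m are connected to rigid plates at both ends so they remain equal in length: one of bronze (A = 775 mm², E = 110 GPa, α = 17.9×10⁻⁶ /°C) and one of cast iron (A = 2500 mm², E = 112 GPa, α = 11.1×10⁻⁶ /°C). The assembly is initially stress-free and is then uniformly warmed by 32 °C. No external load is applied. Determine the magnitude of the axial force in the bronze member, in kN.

P ≈ 14.2 kN (compressive in the bronze)

The bronze has the larger α, so on heating it would change length more than the cast iron if both were free. The rigid plates force a common final length, so the bronze is put into compression and the cast iron into tension, with equal and opposite forces P (no external load).
Compatibility of the two members (thermal + elastic change equal): (α₁ − α₂)ΔT = P·[1/(A₁E₁) + 1/(A₂E₂)].
|α₁ − α₂|·ΔT = 6.8×10⁻⁶ × 32 = 0.0002176.
1/(A₁E₁) + 1/(A₂E₂) = 1/(775×110×10³) + 1/(2500×112×10³) = 1.53×10⁻⁸ N⁻¹.
P = 0.0002176 / 1.53×10⁻⁸ = 14220 N = 14.22 kN.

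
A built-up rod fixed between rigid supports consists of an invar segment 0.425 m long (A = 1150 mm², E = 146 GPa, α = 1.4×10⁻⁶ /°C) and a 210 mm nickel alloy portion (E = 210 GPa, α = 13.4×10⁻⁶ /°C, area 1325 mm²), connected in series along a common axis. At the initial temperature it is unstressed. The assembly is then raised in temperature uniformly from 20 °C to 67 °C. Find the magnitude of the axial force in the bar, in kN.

With the walls removed the bar would change length by δ_free = Σ αᵢΔT Lᵢ = 1.4×10⁻⁶×47×425 + 13.4×10⁻⁶×47×210 = 0.1602 mm.
The rigid supports impose zero overall length change; the single axial force P common to all segments must satisfy P Σ Lᵢ/(AᵢEᵢ) = δ_free.
The series flexibility is Σ Lᵢ/(AᵢEᵢ) = 425/(1150×146×10³) + 210/(1325×210×10³) = 3.286×10⁻⁶ mm/N.
So P = 0.1602 / 3.286×10⁻⁶ = 48.76 kN, compressive.

P ≈ 48.8 kN (compressive)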